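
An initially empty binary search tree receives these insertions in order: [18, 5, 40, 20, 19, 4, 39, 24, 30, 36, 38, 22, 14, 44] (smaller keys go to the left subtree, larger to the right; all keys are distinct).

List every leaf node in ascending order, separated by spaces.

4 14 19 22 38 44

Resulting structure (node: left, right):
  18: L=5, R=40
  5: L=4, R=14
  40: L=20, R=44
  20: L=19, R=39
  19: L=–, R=–
  4: L=–, R=–
  39: L=24, R=–
  24: L=22, R=30
  30: L=–, R=36
  36: L=–, R=38
  38: L=–, R=–
  22: L=–, R=–
  14: L=–, R=–
  44: L=–, R=–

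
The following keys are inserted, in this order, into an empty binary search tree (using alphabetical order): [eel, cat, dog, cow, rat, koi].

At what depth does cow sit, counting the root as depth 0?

3

eel: root
cat: left child of eel (depth 1)
dog: right child of cat (depth 2)
cow: left child of dog (depth 3)
rat: right child of eel (depth 1)
koi: left child of rat (depth 2)

Path to cow: eel → cat → dog → cow, which is 3 edges.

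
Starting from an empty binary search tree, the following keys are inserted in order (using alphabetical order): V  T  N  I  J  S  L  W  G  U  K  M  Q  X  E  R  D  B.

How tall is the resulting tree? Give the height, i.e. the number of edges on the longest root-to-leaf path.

Insert V: tree is empty, so V becomes the root.
Insert T: T < V → go left. Place as left child of V.
Insert N: N < V → go left; N < T → go left. Place as left child of T.
Insert I: I < V → go left; I < T → go left; I < N → go left. Place as left child of N.
Insert J: J < V → go left; J < T → go left; J < N → go left; J > I → go right. Place as right child of I.
Insert S: S < V → go left; S < T → go left; S > N → go right. Place as right child of N.
Insert L: L < V → go left; L < T → go left; L < N → go left; L > I → go right; L > J → go right. Place as right child of J.
Insert W: W > V → go right. Place as right child of V.
Insert G: G < V → go left; G < T → go left; G < N → go left; G < I → go left. Place as left child of I.
Insert U: U < V → go left; U > T → go right. Place as right child of T.
Insert K: K < V → go left; K < T → go left; K < N → go left; K > I → go right; K > J → go right; K < L → go left. Place as left child of L.
Insert M: M < V → go left; M < T → go left; M < N → go left; M > I → go right; M > J → go right; M > L → go right. Place as right child of L.
Insert Q: Q < V → go left; Q < T → go left; Q > N → go right; Q < S → go left. Place as left child of S.
Insert X: X > V → go right; X > W → go right. Place as right child of W.
Insert E: E < V → go left; E < T → go left; E < N → go left; E < I → go left; E < G → go left. Place as left child of G.
Insert R: R < V → go left; R < T → go left; R > N → go right; R < S → go left; R > Q → go right. Place as right child of Q.
Insert D: D < V → go left; D < T → go left; D < N → go left; D < I → go left; D < G → go left; D < E → go left. Place as left child of E.
Insert B: B < V → go left; B < T → go left; B < N → go left; B < I → go left; B < G → go left; B < E → go left; B < D → go left. Place as left child of D.

The deepest node is B at depth 7.

7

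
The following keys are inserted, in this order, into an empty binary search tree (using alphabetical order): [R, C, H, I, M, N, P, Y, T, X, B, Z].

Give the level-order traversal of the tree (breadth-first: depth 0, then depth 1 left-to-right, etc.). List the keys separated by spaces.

Resulting structure (node: left, right):
  R: L=C, R=Y
  C: L=B, R=H
  H: L=–, R=I
  I: L=–, R=M
  M: L=–, R=N
  N: L=–, R=P
  P: L=–, R=–
  Y: L=T, R=Z
  T: L=–, R=X
  X: L=–, R=–
  B: L=–, R=–
  Z: L=–, R=–

R C Y B H T Z I X M N P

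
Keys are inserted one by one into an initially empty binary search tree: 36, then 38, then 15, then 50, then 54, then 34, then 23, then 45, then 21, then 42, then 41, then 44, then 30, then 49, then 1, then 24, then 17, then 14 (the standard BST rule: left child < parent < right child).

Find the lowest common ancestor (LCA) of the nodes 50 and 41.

50

Insert 36: tree is empty, so 36 becomes the root.
Insert 38: 38 > 36 → go right. Place as right child of 36.
Insert 15: 15 < 36 → go left. Place as left child of 36.
Insert 50: 50 > 36 → go right; 50 > 38 → go right. Place as right child of 38.
Insert 54: 54 > 36 → go right; 54 > 38 → go right; 54 > 50 → go right. Place as right child of 50.
Insert 34: 34 < 36 → go left; 34 > 15 → go right. Place as right child of 15.
Insert 23: 23 < 36 → go left; 23 > 15 → go right; 23 < 34 → go left. Place as left child of 34.
Insert 45: 45 > 36 → go right; 45 > 38 → go right; 45 < 50 → go left. Place as left child of 50.
Insert 21: 21 < 36 → go left; 21 > 15 → go right; 21 < 34 → go left; 21 < 23 → go left. Place as left child of 23.
Insert 42: 42 > 36 → go right; 42 > 38 → go right; 42 < 50 → go left; 42 < 45 → go left. Place as left child of 45.
Insert 41: 41 > 36 → go right; 41 > 38 → go right; 41 < 50 → go left; 41 < 45 → go left; 41 < 42 → go left. Place as left child of 42.
Insert 44: 44 > 36 → go right; 44 > 38 → go right; 44 < 50 → go left; 44 < 45 → go left; 44 > 42 → go right. Place as right child of 42.
Insert 30: 30 < 36 → go left; 30 > 15 → go right; 30 < 34 → go left; 30 > 23 → go right. Place as right child of 23.
Insert 49: 49 > 36 → go right; 49 > 38 → go right; 49 < 50 → go left; 49 > 45 → go right. Place as right child of 45.
Insert 1: 1 < 36 → go left; 1 < 15 → go left. Place as left child of 15.
Insert 24: 24 < 36 → go left; 24 > 15 → go right; 24 < 34 → go left; 24 > 23 → go right; 24 < 30 → go left. Place as left child of 30.
Insert 17: 17 < 36 → go left; 17 > 15 → go right; 17 < 34 → go left; 17 < 23 → go left; 17 < 21 → go left. Place as left child of 21.
Insert 14: 14 < 36 → go left; 14 < 15 → go left; 14 > 1 → go right. Place as right child of 1.

Path to 50: 36 → 38 → 50
Path to 41: 36 → 38 → 50 → 45 → 42 → 41
50 lies on both paths and is an ancestor of the other node.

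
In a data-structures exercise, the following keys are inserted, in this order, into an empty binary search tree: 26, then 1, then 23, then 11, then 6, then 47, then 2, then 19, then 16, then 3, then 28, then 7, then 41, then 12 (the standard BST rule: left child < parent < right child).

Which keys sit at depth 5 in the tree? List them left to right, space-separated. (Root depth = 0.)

2 7 16

Insert 26: tree is empty, so 26 becomes the root.
Insert 1: 1 < 26 → go left. Place as left child of 26.
Insert 23: 23 < 26 → go left; 23 > 1 → go right. Place as right child of 1.
Insert 11: 11 < 26 → go left; 11 > 1 → go right; 11 < 23 → go left. Place as left child of 23.
Insert 6: 6 < 26 → go left; 6 > 1 → go right; 6 < 23 → go left; 6 < 11 → go left. Place as left child of 11.
Insert 47: 47 > 26 → go right. Place as right child of 26.
Insert 2: 2 < 26 → go left; 2 > 1 → go right; 2 < 23 → go left; 2 < 11 → go left; 2 < 6 → go left. Place as left child of 6.
Insert 19: 19 < 26 → go left; 19 > 1 → go right; 19 < 23 → go left; 19 > 11 → go right. Place as right child of 11.
Insert 16: 16 < 26 → go left; 16 > 1 → go right; 16 < 23 → go left; 16 > 11 → go right; 16 < 19 → go left. Place as left child of 19.
Insert 3: 3 < 26 → go left; 3 > 1 → go right; 3 < 23 → go left; 3 < 11 → go left; 3 < 6 → go left; 3 > 2 → go right. Place as right child of 2.
Insert 28: 28 > 26 → go right; 28 < 47 → go left. Place as left child of 47.
Insert 7: 7 < 26 → go left; 7 > 1 → go right; 7 < 23 → go left; 7 < 11 → go left; 7 > 6 → go right. Place as right child of 6.
Insert 41: 41 > 26 → go right; 41 < 47 → go left; 41 > 28 → go right. Place as right child of 28.
Insert 12: 12 < 26 → go left; 12 > 1 → go right; 12 < 23 → go left; 12 > 11 → go right; 12 < 19 → go left; 12 < 16 → go left. Place as left child of 16.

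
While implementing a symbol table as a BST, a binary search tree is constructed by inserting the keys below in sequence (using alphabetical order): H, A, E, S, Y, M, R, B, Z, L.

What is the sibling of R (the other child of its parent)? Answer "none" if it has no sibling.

L

H: root
A: left child of H (depth 1)
E: right child of A (depth 2)
S: right child of H (depth 1)
Y: right child of S (depth 2)
M: left child of S (depth 2)
R: right child of M (depth 3)
B: left child of E (depth 3)
Z: right child of Y (depth 3)
L: left child of M (depth 3)

R's parent is M; the other child of M is L.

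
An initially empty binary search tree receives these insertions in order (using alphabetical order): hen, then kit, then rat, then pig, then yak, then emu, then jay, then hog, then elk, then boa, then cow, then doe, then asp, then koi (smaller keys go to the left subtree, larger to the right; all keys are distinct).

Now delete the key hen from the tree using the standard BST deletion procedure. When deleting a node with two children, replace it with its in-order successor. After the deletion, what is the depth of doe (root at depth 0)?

5

hen: root
kit: right child of hen (depth 1)
rat: right child of kit (depth 2)
pig: left child of rat (depth 3)
yak: right child of rat (depth 3)
emu: left child of hen (depth 1)
jay: left child of kit (depth 2)
hog: left child of jay (depth 3)
elk: left child of emu (depth 2)
boa: left child of elk (depth 3)
cow: right child of boa (depth 4)
doe: right child of cow (depth 5)
asp: left child of boa (depth 4)
koi: left child of pig (depth 4)

Delete hen (two children — replace with in-order successor).
After deletion, path to doe: hog → emu → elk → boa → cow → doe.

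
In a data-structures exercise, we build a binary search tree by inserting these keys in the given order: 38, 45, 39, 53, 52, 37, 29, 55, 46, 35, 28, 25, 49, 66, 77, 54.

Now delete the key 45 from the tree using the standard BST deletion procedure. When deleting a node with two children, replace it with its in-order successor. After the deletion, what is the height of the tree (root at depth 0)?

5

Resulting structure (node: left, right):
  38: L=37, R=45
  45: L=39, R=53
  39: L=–, R=–
  53: L=52, R=55
  52: L=46, R=–
  37: L=29, R=–
  29: L=28, R=35
  55: L=54, R=66
  46: L=–, R=49
  35: L=–, R=–
  28: L=25, R=–
  25: L=–, R=–
  49: L=–, R=–
  66: L=–, R=77
  77: L=–, R=–
  54: L=–, R=–

Delete 45 (two children — replace with in-order successor).
After deletion, deepest node is 77 at depth 5.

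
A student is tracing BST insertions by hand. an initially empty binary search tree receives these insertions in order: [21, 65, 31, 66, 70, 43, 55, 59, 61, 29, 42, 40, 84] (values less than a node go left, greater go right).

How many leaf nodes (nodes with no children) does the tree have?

Resulting structure (node: left, right):
  21: L=–, R=65
  65: L=31, R=66
  31: L=29, R=43
  66: L=–, R=70
  70: L=–, R=84
  43: L=42, R=55
  55: L=–, R=59
  59: L=–, R=61
  61: L=–, R=–
  29: L=–, R=–
  42: L=40, R=–
  40: L=–, R=–
  84: L=–, R=–

Leaves: 29, 40, 61, 84 — 4 in total.

4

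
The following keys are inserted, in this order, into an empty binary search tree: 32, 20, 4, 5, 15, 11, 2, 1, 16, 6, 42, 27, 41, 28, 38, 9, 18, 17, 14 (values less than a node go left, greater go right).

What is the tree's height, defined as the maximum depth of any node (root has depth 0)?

7

Insert 32: tree is empty, so 32 becomes the root.
Insert 20: 20 < 32 → go left. Place as left child of 32.
Insert 4: 4 < 32 → go left; 4 < 20 → go left. Place as left child of 20.
Insert 5: 5 < 32 → go left; 5 < 20 → go left; 5 > 4 → go right. Place as right child of 4.
Insert 15: 15 < 32 → go left; 15 < 20 → go left; 15 > 4 → go right; 15 > 5 → go right. Place as right child of 5.
Insert 11: 11 < 32 → go left; 11 < 20 → go left; 11 > 4 → go right; 11 > 5 → go right; 11 < 15 → go left. Place as left child of 15.
Insert 2: 2 < 32 → go left; 2 < 20 → go left; 2 < 4 → go left. Place as left child of 4.
Insert 1: 1 < 32 → go left; 1 < 20 → go left; 1 < 4 → go left; 1 < 2 → go left. Place as left child of 2.
Insert 16: 16 < 32 → go left; 16 < 20 → go left; 16 > 4 → go right; 16 > 5 → go right; 16 > 15 → go right. Place as right child of 15.
Insert 6: 6 < 32 → go left; 6 < 20 → go left; 6 > 4 → go right; 6 > 5 → go right; 6 < 15 → go left; 6 < 11 → go left. Place as left child of 11.
Insert 42: 42 > 32 → go right. Place as right child of 32.
Insert 27: 27 < 32 → go left; 27 > 20 → go right. Place as right child of 20.
Insert 41: 41 > 32 → go right; 41 < 42 → go left. Place as left child of 42.
Insert 28: 28 < 32 → go left; 28 > 20 → go right; 28 > 27 → go right. Place as right child of 27.
Insert 38: 38 > 32 → go right; 38 < 42 → go left; 38 < 41 → go left. Place as left child of 41.
Insert 9: 9 < 32 → go left; 9 < 20 → go left; 9 > 4 → go right; 9 > 5 → go right; 9 < 15 → go left; 9 < 11 → go left; 9 > 6 → go right. Place as right child of 6.
Insert 18: 18 < 32 → go left; 18 < 20 → go left; 18 > 4 → go right; 18 > 5 → go right; 18 > 15 → go right; 18 > 16 → go right. Place as right child of 16.
Insert 17: 17 < 32 → go left; 17 < 20 → go left; 17 > 4 → go right; 17 > 5 → go right; 17 > 15 → go right; 17 > 16 → go right; 17 < 18 → go left. Place as left child of 18.
Insert 14: 14 < 32 → go left; 14 < 20 → go left; 14 > 4 → go right; 14 > 5 → go right; 14 < 15 → go left; 14 > 11 → go right. Place as right child of 11.

The deepest node is 9 at depth 7.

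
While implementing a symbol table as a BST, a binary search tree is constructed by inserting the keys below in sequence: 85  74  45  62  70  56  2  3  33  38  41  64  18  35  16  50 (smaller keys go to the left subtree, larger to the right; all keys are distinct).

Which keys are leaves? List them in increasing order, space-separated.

85: root
74: left child of 85 (depth 1)
45: left child of 74 (depth 2)
62: right child of 45 (depth 3)
70: right child of 62 (depth 4)
56: left child of 62 (depth 4)
2: left child of 45 (depth 3)
3: right child of 2 (depth 4)
33: right child of 3 (depth 5)
38: right child of 33 (depth 6)
41: right child of 38 (depth 7)
64: left child of 70 (depth 5)
18: left child of 33 (depth 6)
35: left child of 38 (depth 7)
16: left child of 18 (depth 7)
50: left child of 56 (depth 5)

16 35 41 50 64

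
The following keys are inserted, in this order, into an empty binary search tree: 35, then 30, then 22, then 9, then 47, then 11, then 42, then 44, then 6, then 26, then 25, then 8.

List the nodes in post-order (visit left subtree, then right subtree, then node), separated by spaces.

8 6 11 9 25 26 22 30 44 42 47 35

Insert 35: tree is empty, so 35 becomes the root.
Insert 30: 30 < 35 → go left. Place as left child of 35.
Insert 22: 22 < 35 → go left; 22 < 30 → go left. Place as left child of 30.
Insert 9: 9 < 35 → go left; 9 < 30 → go left; 9 < 22 → go left. Place as left child of 22.
Insert 47: 47 > 35 → go right. Place as right child of 35.
Insert 11: 11 < 35 → go left; 11 < 30 → go left; 11 < 22 → go left; 11 > 9 → go right. Place as right child of 9.
Insert 42: 42 > 35 → go right; 42 < 47 → go left. Place as left child of 47.
Insert 44: 44 > 35 → go right; 44 < 47 → go left; 44 > 42 → go right. Place as right child of 42.
Insert 6: 6 < 35 → go left; 6 < 30 → go left; 6 < 22 → go left; 6 < 9 → go left. Place as left child of 9.
Insert 26: 26 < 35 → go left; 26 < 30 → go left; 26 > 22 → go right. Place as right child of 22.
Insert 25: 25 < 35 → go left; 25 < 30 → go left; 25 > 22 → go right; 25 < 26 → go left. Place as left child of 26.
Insert 8: 8 < 35 → go left; 8 < 30 → go left; 8 < 22 → go left; 8 < 9 → go left; 8 > 6 → go right. Place as right child of 6.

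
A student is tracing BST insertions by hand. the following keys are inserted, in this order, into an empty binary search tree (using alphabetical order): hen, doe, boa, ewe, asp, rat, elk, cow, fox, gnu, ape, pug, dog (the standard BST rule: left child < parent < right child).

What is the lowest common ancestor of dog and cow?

doe

Insert hen: tree is empty, so hen becomes the root.
Insert doe: doe < hen → go left. Place as left child of hen.
Insert boa: boa < hen → go left; boa < doe → go left. Place as left child of doe.
Insert ewe: ewe < hen → go left; ewe > doe → go right. Place as right child of doe.
Insert asp: asp < hen → go left; asp < doe → go left; asp < boa → go left. Place as left child of boa.
Insert rat: rat > hen → go right. Place as right child of hen.
Insert elk: elk < hen → go left; elk > doe → go right; elk < ewe → go left. Place as left child of ewe.
Insert cow: cow < hen → go left; cow < doe → go left; cow > boa → go right. Place as right child of boa.
Insert fox: fox < hen → go left; fox > doe → go right; fox > ewe → go right. Place as right child of ewe.
Insert gnu: gnu < hen → go left; gnu > doe → go right; gnu > ewe → go right; gnu > fox → go right. Place as right child of fox.
Insert ape: ape < hen → go left; ape < doe → go left; ape < boa → go left; ape < asp → go left. Place as left child of asp.
Insert pug: pug > hen → go right; pug < rat → go left. Place as left child of rat.
Insert dog: dog < hen → go left; dog > doe → go right; dog < ewe → go left; dog < elk → go left. Place as left child of elk.

Path to dog: hen → doe → ewe → elk → dog
Path to cow: hen → doe → boa → cow
The paths share a prefix ending at doe, then split left and right.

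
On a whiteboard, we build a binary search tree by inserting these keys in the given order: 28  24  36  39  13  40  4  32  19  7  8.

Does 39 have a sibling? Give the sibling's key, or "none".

Insert 28: tree is empty, so 28 becomes the root.
Insert 24: 24 < 28 → go left. Place as left child of 28.
Insert 36: 36 > 28 → go right. Place as right child of 28.
Insert 39: 39 > 28 → go right; 39 > 36 → go right. Place as right child of 36.
Insert 13: 13 < 28 → go left; 13 < 24 → go left. Place as left child of 24.
Insert 40: 40 > 28 → go right; 40 > 36 → go right; 40 > 39 → go right. Place as right child of 39.
Insert 4: 4 < 28 → go left; 4 < 24 → go left; 4 < 13 → go left. Place as left child of 13.
Insert 32: 32 > 28 → go right; 32 < 36 → go left. Place as left child of 36.
Insert 19: 19 < 28 → go left; 19 < 24 → go left; 19 > 13 → go right. Place as right child of 13.
Insert 7: 7 < 28 → go left; 7 < 24 → go left; 7 < 13 → go left; 7 > 4 → go right. Place as right child of 4.
Insert 8: 8 < 28 → go left; 8 < 24 → go left; 8 < 13 → go left; 8 > 4 → go right; 8 > 7 → go right. Place as right child of 7.

39's parent is 36; the other child of 36 is 32.

32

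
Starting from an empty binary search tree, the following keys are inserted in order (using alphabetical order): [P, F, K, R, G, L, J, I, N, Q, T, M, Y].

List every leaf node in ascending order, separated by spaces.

P: root
F: left child of P (depth 1)
K: right child of F (depth 2)
R: right child of P (depth 1)
G: left child of K (depth 3)
L: right child of K (depth 3)
J: right child of G (depth 4)
I: left child of J (depth 5)
N: right child of L (depth 4)
Q: left child of R (depth 2)
T: right child of R (depth 2)
M: left child of N (depth 5)
Y: right child of T (depth 3)

I M Q Y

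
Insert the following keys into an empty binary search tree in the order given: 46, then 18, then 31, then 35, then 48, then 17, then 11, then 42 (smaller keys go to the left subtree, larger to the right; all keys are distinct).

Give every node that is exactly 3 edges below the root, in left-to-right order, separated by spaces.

11 35

46: root
18: left child of 46 (depth 1)
31: right child of 18 (depth 2)
35: right child of 31 (depth 3)
48: right child of 46 (depth 1)
17: left child of 18 (depth 2)
11: left child of 17 (depth 3)
42: right child of 35 (depth 4)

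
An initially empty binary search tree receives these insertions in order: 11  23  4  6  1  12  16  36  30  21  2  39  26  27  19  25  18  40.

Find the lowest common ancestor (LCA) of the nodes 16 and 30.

11: root
23: right child of 11 (depth 1)
4: left child of 11 (depth 1)
6: right child of 4 (depth 2)
1: left child of 4 (depth 2)
12: left child of 23 (depth 2)
16: right child of 12 (depth 3)
36: right child of 23 (depth 2)
30: left child of 36 (depth 3)
21: right child of 16 (depth 4)
2: right child of 1 (depth 3)
39: right child of 36 (depth 3)
26: left child of 30 (depth 4)
27: right child of 26 (depth 5)
19: left child of 21 (depth 5)
25: left child of 26 (depth 5)
18: left child of 19 (depth 6)
40: right child of 39 (depth 4)

Path to 16: 11 → 23 → 12 → 16
Path to 30: 11 → 23 → 36 → 30
The paths share a prefix ending at 23, then split left and right.

23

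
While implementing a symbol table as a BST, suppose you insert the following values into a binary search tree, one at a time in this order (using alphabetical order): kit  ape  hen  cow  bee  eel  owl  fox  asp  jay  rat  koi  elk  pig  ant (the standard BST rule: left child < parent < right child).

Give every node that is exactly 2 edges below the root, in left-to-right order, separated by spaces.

Resulting structure (node: left, right):
  kit: L=ape, R=owl
  ape: L=ant, R=hen
  hen: L=cow, R=jay
  cow: L=bee, R=eel
  bee: L=asp, R=–
  eel: L=–, R=fox
  owl: L=koi, R=rat
  fox: L=elk, R=–
  asp: L=–, R=–
  jay: L=–, R=–
  rat: L=pig, R=–
  koi: L=–, R=–
  elk: L=–, R=–
  pig: L=–, R=–
  ant: L=–, R=–

ant hen koi rat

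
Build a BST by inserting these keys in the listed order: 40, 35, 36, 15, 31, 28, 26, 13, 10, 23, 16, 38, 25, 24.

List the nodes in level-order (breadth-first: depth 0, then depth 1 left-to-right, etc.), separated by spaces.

40 35 15 36 13 31 38 10 28 26 23 16 25 24

40: root
35: left child of 40 (depth 1)
36: right child of 35 (depth 2)
15: left child of 35 (depth 2)
31: right child of 15 (depth 3)
28: left child of 31 (depth 4)
26: left child of 28 (depth 5)
13: left child of 15 (depth 3)
10: left child of 13 (depth 4)
23: left child of 26 (depth 6)
16: left child of 23 (depth 7)
38: right child of 36 (depth 3)
25: right child of 23 (depth 7)
24: left child of 25 (depth 8)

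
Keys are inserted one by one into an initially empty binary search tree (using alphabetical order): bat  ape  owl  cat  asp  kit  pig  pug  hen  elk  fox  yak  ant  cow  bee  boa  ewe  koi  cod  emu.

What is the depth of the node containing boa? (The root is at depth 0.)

4

Insert bat: tree is empty, so bat becomes the root.
Insert ape: ape < bat → go left. Place as left child of bat.
Insert owl: owl > bat → go right. Place as right child of bat.
Insert cat: cat > bat → go right; cat < owl → go left. Place as left child of owl.
Insert asp: asp < bat → go left; asp > ape → go right. Place as right child of ape.
Insert kit: kit > bat → go right; kit < owl → go left; kit > cat → go right. Place as right child of cat.
Insert pig: pig > bat → go right; pig > owl → go right. Place as right child of owl.
Insert pug: pug > bat → go right; pug > owl → go right; pug > pig → go right. Place as right child of pig.
Insert hen: hen > bat → go right; hen < owl → go left; hen > cat → go right; hen < kit → go left. Place as left child of kit.
Insert elk: elk > bat → go right; elk < owl → go left; elk > cat → go right; elk < kit → go left; elk < hen → go left. Place as left child of hen.
Insert fox: fox > bat → go right; fox < owl → go left; fox > cat → go right; fox < kit → go left; fox < hen → go left; fox > elk → go right. Place as right child of elk.
Insert yak: yak > bat → go right; yak > owl → go right; yak > pig → go right; yak > pug → go right. Place as right child of pug.
Insert ant: ant < bat → go left; ant < ape → go left. Place as left child of ape.
Insert cow: cow > bat → go right; cow < owl → go left; cow > cat → go right; cow < kit → go left; cow < hen → go left; cow < elk → go left. Place as left child of elk.
Insert bee: bee > bat → go right; bee < owl → go left; bee < cat → go left. Place as left child of cat.
Insert boa: boa > bat → go right; boa < owl → go left; boa < cat → go left; boa > bee → go right. Place as right child of bee.
Insert ewe: ewe > bat → go right; ewe < owl → go left; ewe > cat → go right; ewe < kit → go left; ewe < hen → go left; ewe > elk → go right; ewe < fox → go left. Place as left child of fox.
Insert koi: koi > bat → go right; koi < owl → go left; koi > cat → go right; koi > kit → go right. Place as right child of kit.
Insert cod: cod > bat → go right; cod < owl → go left; cod > cat → go right; cod < kit → go left; cod < hen → go left; cod < elk → go left; cod < cow → go left. Place as left child of cow.
Insert emu: emu > bat → go right; emu < owl → go left; emu > cat → go right; emu < kit → go left; emu < hen → go left; emu > elk → go right; emu < fox → go left; emu < ewe → go left. Place as left child of ewe.

Path to boa: bat → owl → cat → bee → boa, which is 4 edges.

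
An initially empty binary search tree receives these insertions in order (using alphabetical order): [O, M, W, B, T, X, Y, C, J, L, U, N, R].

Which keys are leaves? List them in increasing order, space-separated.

O: root
M: left child of O (depth 1)
W: right child of O (depth 1)
B: left child of M (depth 2)
T: left child of W (depth 2)
X: right child of W (depth 2)
Y: right child of X (depth 3)
C: right child of B (depth 3)
J: right child of C (depth 4)
L: right child of J (depth 5)
U: right child of T (depth 3)
N: right child of M (depth 2)
R: left child of T (depth 3)

L N R U Y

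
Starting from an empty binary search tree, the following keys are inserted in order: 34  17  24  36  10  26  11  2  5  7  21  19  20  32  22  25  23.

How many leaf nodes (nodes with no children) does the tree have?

7

Insert 34: tree is empty, so 34 becomes the root.
Insert 17: 17 < 34 → go left. Place as left child of 34.
Insert 24: 24 < 34 → go left; 24 > 17 → go right. Place as right child of 17.
Insert 36: 36 > 34 → go right. Place as right child of 34.
Insert 10: 10 < 34 → go left; 10 < 17 → go left. Place as left child of 17.
Insert 26: 26 < 34 → go left; 26 > 17 → go right; 26 > 24 → go right. Place as right child of 24.
Insert 11: 11 < 34 → go left; 11 < 17 → go left; 11 > 10 → go right. Place as right child of 10.
Insert 2: 2 < 34 → go left; 2 < 17 → go left; 2 < 10 → go left. Place as left child of 10.
Insert 5: 5 < 34 → go left; 5 < 17 → go left; 5 < 10 → go left; 5 > 2 → go right. Place as right child of 2.
Insert 7: 7 < 34 → go left; 7 < 17 → go left; 7 < 10 → go left; 7 > 2 → go right; 7 > 5 → go right. Place as right child of 5.
Insert 21: 21 < 34 → go left; 21 > 17 → go right; 21 < 24 → go left. Place as left child of 24.
Insert 19: 19 < 34 → go left; 19 > 17 → go right; 19 < 24 → go left; 19 < 21 → go left. Place as left child of 21.
Insert 20: 20 < 34 → go left; 20 > 17 → go right; 20 < 24 → go left; 20 < 21 → go left; 20 > 19 → go right. Place as right child of 19.
Insert 32: 32 < 34 → go left; 32 > 17 → go right; 32 > 24 → go right; 32 > 26 → go right. Place as right child of 26.
Insert 22: 22 < 34 → go left; 22 > 17 → go right; 22 < 24 → go left; 22 > 21 → go right. Place as right child of 21.
Insert 25: 25 < 34 → go left; 25 > 17 → go right; 25 > 24 → go right; 25 < 26 → go left. Place as left child of 26.
Insert 23: 23 < 34 → go left; 23 > 17 → go right; 23 < 24 → go left; 23 > 21 → go right; 23 > 22 → go right. Place as right child of 22.

Leaves: 7, 11, 20, 23, 25, 32, 36 — 7 in total.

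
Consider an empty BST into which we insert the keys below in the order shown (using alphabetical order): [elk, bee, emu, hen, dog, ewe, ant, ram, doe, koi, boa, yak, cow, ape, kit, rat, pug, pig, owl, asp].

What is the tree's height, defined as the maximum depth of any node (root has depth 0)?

Resulting structure (node: left, right):
  elk: L=bee, R=emu
  bee: L=ant, R=dog
  emu: L=–, R=hen
  hen: L=ewe, R=ram
  dog: L=doe, R=–
  ewe: L=–, R=–
  ant: L=–, R=ape
  ram: L=koi, R=yak
  doe: L=boa, R=–
  koi: L=kit, R=pug
  boa: L=–, R=cow
  yak: L=rat, R=–
  cow: L=–, R=–
  ape: L=–, R=asp
  kit: L=–, R=–
  rat: L=–, R=–
  pug: L=pig, R=–
  pig: L=owl, R=–
  owl: L=–, R=–
  asp: L=–, R=–

The deepest node is owl at depth 7.

7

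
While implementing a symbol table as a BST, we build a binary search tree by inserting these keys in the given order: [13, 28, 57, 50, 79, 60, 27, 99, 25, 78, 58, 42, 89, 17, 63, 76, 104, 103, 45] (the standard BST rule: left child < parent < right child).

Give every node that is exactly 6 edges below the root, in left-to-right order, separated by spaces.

63 103

Insert 13: tree is empty, so 13 becomes the root.
Insert 28: 28 > 13 → go right. Place as right child of 13.
Insert 57: 57 > 13 → go right; 57 > 28 → go right. Place as right child of 28.
Insert 50: 50 > 13 → go right; 50 > 28 → go right; 50 < 57 → go left. Place as left child of 57.
Insert 79: 79 > 13 → go right; 79 > 28 → go right; 79 > 57 → go right. Place as right child of 57.
Insert 60: 60 > 13 → go right; 60 > 28 → go right; 60 > 57 → go right; 60 < 79 → go left. Place as left child of 79.
Insert 27: 27 > 13 → go right; 27 < 28 → go left. Place as left child of 28.
Insert 99: 99 > 13 → go right; 99 > 28 → go right; 99 > 57 → go right; 99 > 79 → go right. Place as right child of 79.
Insert 25: 25 > 13 → go right; 25 < 28 → go left; 25 < 27 → go left. Place as left child of 27.
Insert 78: 78 > 13 → go right; 78 > 28 → go right; 78 > 57 → go right; 78 < 79 → go left; 78 > 60 → go right. Place as right child of 60.
Insert 58: 58 > 13 → go right; 58 > 28 → go right; 58 > 57 → go right; 58 < 79 → go left; 58 < 60 → go left. Place as left child of 60.
Insert 42: 42 > 13 → go right; 42 > 28 → go right; 42 < 57 → go left; 42 < 50 → go left. Place as left child of 50.
Insert 89: 89 > 13 → go right; 89 > 28 → go right; 89 > 57 → go right; 89 > 79 → go right; 89 < 99 → go left. Place as left child of 99.
Insert 17: 17 > 13 → go right; 17 < 28 → go left; 17 < 27 → go left; 17 < 25 → go left. Place as left child of 25.
Insert 63: 63 > 13 → go right; 63 > 28 → go right; 63 > 57 → go right; 63 < 79 → go left; 63 > 60 → go right; 63 < 78 → go left. Place as left child of 78.
Insert 76: 76 > 13 → go right; 76 > 28 → go right; 76 > 57 → go right; 76 < 79 → go left; 76 > 60 → go right; 76 < 78 → go left; 76 > 63 → go right. Place as right child of 63.
Insert 104: 104 > 13 → go right; 104 > 28 → go right; 104 > 57 → go right; 104 > 79 → go right; 104 > 99 → go right. Place as right child of 99.
Insert 103: 103 > 13 → go right; 103 > 28 → go right; 103 > 57 → go right; 103 > 79 → go right; 103 > 99 → go right; 103 < 104 → go left. Place as left child of 104.
Insert 45: 45 > 13 → go right; 45 > 28 → go right; 45 < 57 → go left; 45 < 50 → go left; 45 > 42 → go right. Place as right child of 42.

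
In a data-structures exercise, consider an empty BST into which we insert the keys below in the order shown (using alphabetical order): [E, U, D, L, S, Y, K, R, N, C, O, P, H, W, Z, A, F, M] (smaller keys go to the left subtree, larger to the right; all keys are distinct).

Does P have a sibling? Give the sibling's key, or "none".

none

E: root
U: right child of E (depth 1)
D: left child of E (depth 1)
L: left child of U (depth 2)
S: right child of L (depth 3)
Y: right child of U (depth 2)
K: left child of L (depth 3)
R: left child of S (depth 4)
N: left child of R (depth 5)
C: left child of D (depth 2)
O: right child of N (depth 6)
P: right child of O (depth 7)
H: left child of K (depth 4)
W: left child of Y (depth 3)
Z: right child of Y (depth 3)
A: left child of C (depth 3)
F: left child of H (depth 5)
M: left child of N (depth 6)

P's parent is O, which has only one child.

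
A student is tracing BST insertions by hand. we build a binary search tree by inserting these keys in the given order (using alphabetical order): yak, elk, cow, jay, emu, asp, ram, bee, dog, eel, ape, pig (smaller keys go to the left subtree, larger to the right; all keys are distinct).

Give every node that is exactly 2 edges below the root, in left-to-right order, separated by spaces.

cow jay

Insert yak: tree is empty, so yak becomes the root.
Insert elk: elk < yak → go left. Place as left child of yak.
Insert cow: cow < yak → go left; cow < elk → go left. Place as left child of elk.
Insert jay: jay < yak → go left; jay > elk → go right. Place as right child of elk.
Insert emu: emu < yak → go left; emu > elk → go right; emu < jay → go left. Place as left child of jay.
Insert asp: asp < yak → go left; asp < elk → go left; asp < cow → go left. Place as left child of cow.
Insert ram: ram < yak → go left; ram > elk → go right; ram > jay → go right. Place as right child of jay.
Insert bee: bee < yak → go left; bee < elk → go left; bee < cow → go left; bee > asp → go right. Place as right child of asp.
Insert dog: dog < yak → go left; dog < elk → go left; dog > cow → go right. Place as right child of cow.
Insert eel: eel < yak → go left; eel < elk → go left; eel > cow → go right; eel > dog → go right. Place as right child of dog.
Insert ape: ape < yak → go left; ape < elk → go left; ape < cow → go left; ape < asp → go left. Place as left child of asp.
Insert pig: pig < yak → go left; pig > elk → go right; pig > jay → go right; pig < ram → go left. Place as left child of ram.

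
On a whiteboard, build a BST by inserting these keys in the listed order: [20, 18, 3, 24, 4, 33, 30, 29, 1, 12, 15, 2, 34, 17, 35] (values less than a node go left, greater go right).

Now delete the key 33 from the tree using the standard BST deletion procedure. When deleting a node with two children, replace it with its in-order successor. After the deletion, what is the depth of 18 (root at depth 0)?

1

20: root
18: left child of 20 (depth 1)
3: left child of 18 (depth 2)
24: right child of 20 (depth 1)
4: right child of 3 (depth 3)
33: right child of 24 (depth 2)
30: left child of 33 (depth 3)
29: left child of 30 (depth 4)
1: left child of 3 (depth 3)
12: right child of 4 (depth 4)
15: right child of 12 (depth 5)
2: right child of 1 (depth 4)
34: right child of 33 (depth 3)
17: right child of 15 (depth 6)
35: right child of 34 (depth 4)

Delete 33 (two children — replace with in-order successor).
After deletion, path to 18: 20 → 18.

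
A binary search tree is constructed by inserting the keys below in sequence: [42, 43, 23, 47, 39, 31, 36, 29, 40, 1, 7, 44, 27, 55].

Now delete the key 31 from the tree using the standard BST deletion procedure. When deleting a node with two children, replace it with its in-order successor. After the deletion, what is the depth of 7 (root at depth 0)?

3

42: root
43: right child of 42 (depth 1)
23: left child of 42 (depth 1)
47: right child of 43 (depth 2)
39: right child of 23 (depth 2)
31: left child of 39 (depth 3)
36: right child of 31 (depth 4)
29: left child of 31 (depth 4)
40: right child of 39 (depth 3)
1: left child of 23 (depth 2)
7: right child of 1 (depth 3)
44: left child of 47 (depth 3)
27: left child of 29 (depth 5)
55: right child of 47 (depth 3)

Delete 31 (two children — replace with in-order successor).
After deletion, path to 7: 42 → 23 → 1 → 7.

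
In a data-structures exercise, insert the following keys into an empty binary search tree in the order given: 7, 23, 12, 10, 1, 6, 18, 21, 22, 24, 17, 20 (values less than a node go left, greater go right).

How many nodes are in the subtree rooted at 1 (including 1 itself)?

7: root
23: right child of 7 (depth 1)
12: left child of 23 (depth 2)
10: left child of 12 (depth 3)
1: left child of 7 (depth 1)
6: right child of 1 (depth 2)
18: right child of 12 (depth 3)
21: right child of 18 (depth 4)
22: right child of 21 (depth 5)
24: right child of 23 (depth 2)
17: left child of 18 (depth 4)
20: left child of 21 (depth 5)

Subtree rooted at 1 contains: 1, 6 — 2 nodes.

2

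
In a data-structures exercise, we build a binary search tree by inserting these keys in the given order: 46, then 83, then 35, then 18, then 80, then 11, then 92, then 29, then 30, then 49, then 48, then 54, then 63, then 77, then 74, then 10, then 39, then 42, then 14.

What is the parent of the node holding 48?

46: root
83: right child of 46 (depth 1)
35: left child of 46 (depth 1)
18: left child of 35 (depth 2)
80: left child of 83 (depth 2)
11: left child of 18 (depth 3)
92: right child of 83 (depth 2)
29: right child of 18 (depth 3)
30: right child of 29 (depth 4)
49: left child of 80 (depth 3)
48: left child of 49 (depth 4)
54: right child of 49 (depth 4)
63: right child of 54 (depth 5)
77: right child of 63 (depth 6)
74: left child of 77 (depth 7)
10: left child of 11 (depth 4)
39: right child of 35 (depth 2)
42: right child of 39 (depth 3)
14: right child of 11 (depth 4)

49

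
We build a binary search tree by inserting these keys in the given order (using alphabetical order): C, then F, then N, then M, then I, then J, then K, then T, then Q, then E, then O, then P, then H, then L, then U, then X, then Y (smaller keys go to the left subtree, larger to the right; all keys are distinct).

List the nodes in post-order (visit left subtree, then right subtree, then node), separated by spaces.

Resulting structure (node: left, right):
  C: L=–, R=F
  F: L=E, R=N
  N: L=M, R=T
  M: L=I, R=–
  I: L=H, R=J
  J: L=–, R=K
  K: L=–, R=L
  T: L=Q, R=U
  Q: L=O, R=–
  E: L=–, R=–
  O: L=–, R=P
  P: L=–, R=–
  H: L=–, R=–
  L: L=–, R=–
  U: L=–, R=X
  X: L=–, R=Y
  Y: L=–, R=–

E H L K J I M P O Q Y X U T N F C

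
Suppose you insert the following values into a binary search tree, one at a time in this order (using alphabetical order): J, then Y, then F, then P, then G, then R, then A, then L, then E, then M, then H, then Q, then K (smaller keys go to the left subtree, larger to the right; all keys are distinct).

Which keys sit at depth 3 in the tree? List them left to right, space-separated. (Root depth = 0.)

Insert J: tree is empty, so J becomes the root.
Insert Y: Y > J → go right. Place as right child of J.
Insert F: F < J → go left. Place as left child of J.
Insert P: P > J → go right; P < Y → go left. Place as left child of Y.
Insert G: G < J → go left; G > F → go right. Place as right child of F.
Insert R: R > J → go right; R < Y → go left; R > P → go right. Place as right child of P.
Insert A: A < J → go left; A < F → go left. Place as left child of F.
Insert L: L > J → go right; L < Y → go left; L < P → go left. Place as left child of P.
Insert E: E < J → go left; E < F → go left; E > A → go right. Place as right child of A.
Insert M: M > J → go right; M < Y → go left; M < P → go left; M > L → go right. Place as right child of L.
Insert H: H < J → go left; H > F → go right; H > G → go right. Place as right child of G.
Insert Q: Q > J → go right; Q < Y → go left; Q > P → go right; Q < R → go left. Place as left child of R.
Insert K: K > J → go right; K < Y → go left; K < P → go left; K < L → go left. Place as left child of L.

E H L R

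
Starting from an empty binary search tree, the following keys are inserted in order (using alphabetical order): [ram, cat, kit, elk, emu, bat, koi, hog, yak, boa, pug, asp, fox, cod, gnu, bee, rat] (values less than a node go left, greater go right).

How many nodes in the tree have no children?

6

Insert ram: tree is empty, so ram becomes the root.
Insert cat: cat < ram → go left. Place as left child of ram.
Insert kit: kit < ram → go left; kit > cat → go right. Place as right child of cat.
Insert elk: elk < ram → go left; elk > cat → go right; elk < kit → go left. Place as left child of kit.
Insert emu: emu < ram → go left; emu > cat → go right; emu < kit → go left; emu > elk → go right. Place as right child of elk.
Insert bat: bat < ram → go left; bat < cat → go left. Place as left child of cat.
Insert koi: koi < ram → go left; koi > cat → go right; koi > kit → go right. Place as right child of kit.
Insert hog: hog < ram → go left; hog > cat → go right; hog < kit → go left; hog > elk → go right; hog > emu → go right. Place as right child of emu.
Insert yak: yak > ram → go right. Place as right child of ram.
Insert boa: boa < ram → go left; boa < cat → go left; boa > bat → go right. Place as right child of bat.
Insert pug: pug < ram → go left; pug > cat → go right; pug > kit → go right; pug > koi → go right. Place as right child of koi.
Insert asp: asp < ram → go left; asp < cat → go left; asp < bat → go left. Place as left child of bat.
Insert fox: fox < ram → go left; fox > cat → go right; fox < kit → go left; fox > elk → go right; fox > emu → go right; fox < hog → go left. Place as left child of hog.
Insert cod: cod < ram → go left; cod > cat → go right; cod < kit → go left; cod < elk → go left. Place as left child of elk.
Insert gnu: gnu < ram → go left; gnu > cat → go right; gnu < kit → go left; gnu > elk → go right; gnu > emu → go right; gnu < hog → go left; gnu > fox → go right. Place as right child of fox.
Insert bee: bee < ram → go left; bee < cat → go left; bee > bat → go right; bee < boa → go left. Place as left child of boa.
Insert rat: rat > ram → go right; rat < yak → go left. Place as left child of yak.

Leaves: asp, bee, cod, gnu, pug, rat — 6 in total.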